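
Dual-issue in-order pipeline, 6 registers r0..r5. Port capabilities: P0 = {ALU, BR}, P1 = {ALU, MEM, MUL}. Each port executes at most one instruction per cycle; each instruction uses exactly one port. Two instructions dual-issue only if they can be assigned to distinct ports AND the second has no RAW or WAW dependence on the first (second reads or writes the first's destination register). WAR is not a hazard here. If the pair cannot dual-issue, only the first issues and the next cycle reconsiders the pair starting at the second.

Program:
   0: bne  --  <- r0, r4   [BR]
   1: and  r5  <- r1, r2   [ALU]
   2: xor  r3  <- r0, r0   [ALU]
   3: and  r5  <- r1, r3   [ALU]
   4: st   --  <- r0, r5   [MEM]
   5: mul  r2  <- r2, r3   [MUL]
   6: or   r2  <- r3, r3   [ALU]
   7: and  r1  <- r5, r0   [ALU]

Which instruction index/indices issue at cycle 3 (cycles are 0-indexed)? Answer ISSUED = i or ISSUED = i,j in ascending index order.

ISSUED = 4

[0] i0,i1  bne.BR/and.ALU  -- dual
[1] i2  xor.ALU  -- RAW r3
[2] i3  and.ALU  -- RAW r5
[3] i4  st.MEM  -- no-port MEM/MUL
[4] i5  mul.MUL  -- WAW r2
[5] i6,i7  or.ALU/and.ALU  -- dual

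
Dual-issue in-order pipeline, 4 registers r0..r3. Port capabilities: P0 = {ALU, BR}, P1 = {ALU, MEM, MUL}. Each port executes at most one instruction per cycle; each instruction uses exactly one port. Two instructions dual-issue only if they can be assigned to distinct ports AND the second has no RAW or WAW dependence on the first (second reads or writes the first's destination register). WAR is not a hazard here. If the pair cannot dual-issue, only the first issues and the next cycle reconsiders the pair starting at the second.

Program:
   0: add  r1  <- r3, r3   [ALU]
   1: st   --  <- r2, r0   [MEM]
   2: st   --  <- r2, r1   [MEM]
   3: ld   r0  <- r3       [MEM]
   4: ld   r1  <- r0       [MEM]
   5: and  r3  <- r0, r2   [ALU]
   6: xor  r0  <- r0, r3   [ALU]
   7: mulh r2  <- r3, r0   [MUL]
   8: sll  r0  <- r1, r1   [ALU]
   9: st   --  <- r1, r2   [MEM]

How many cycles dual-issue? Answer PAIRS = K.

PAIRS = 3

c0: i0/i1 add.ALU;st.MEM  dual
c1: i2 st.MEM  no-port MEM/MEM
c2: i3 ld.MEM  no-port MEM/MEM
c3: i4/i5 ld.MEM;and.ALU  dual
c4: i6 xor.ALU  RAW r0
c5: i7/i8 mulh.MUL;sll.ALU  dual
c6: i9 st.MEM  tail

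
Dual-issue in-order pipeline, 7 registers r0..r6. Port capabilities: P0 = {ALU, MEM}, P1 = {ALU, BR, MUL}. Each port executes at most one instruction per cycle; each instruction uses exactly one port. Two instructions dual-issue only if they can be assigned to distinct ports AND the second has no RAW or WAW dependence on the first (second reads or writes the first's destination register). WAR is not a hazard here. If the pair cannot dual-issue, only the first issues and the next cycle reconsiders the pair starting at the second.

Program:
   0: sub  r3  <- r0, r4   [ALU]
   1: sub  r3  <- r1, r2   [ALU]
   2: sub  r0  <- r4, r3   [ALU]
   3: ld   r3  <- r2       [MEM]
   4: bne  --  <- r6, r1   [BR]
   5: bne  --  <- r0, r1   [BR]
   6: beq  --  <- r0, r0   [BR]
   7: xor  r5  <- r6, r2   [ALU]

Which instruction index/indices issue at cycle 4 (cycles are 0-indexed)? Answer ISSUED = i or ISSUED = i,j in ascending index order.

ISSUED = 5

[0] i0  sub  -- WAW r3
[1] i1  sub  -- RAW r3
[2] i2+i3  sub/ld  -- dual
[3] i4  bne  -- no-port BR/BR
[4] i5  bne  -- no-port BR/BR
[5] i6+i7  beq/xor  -- dual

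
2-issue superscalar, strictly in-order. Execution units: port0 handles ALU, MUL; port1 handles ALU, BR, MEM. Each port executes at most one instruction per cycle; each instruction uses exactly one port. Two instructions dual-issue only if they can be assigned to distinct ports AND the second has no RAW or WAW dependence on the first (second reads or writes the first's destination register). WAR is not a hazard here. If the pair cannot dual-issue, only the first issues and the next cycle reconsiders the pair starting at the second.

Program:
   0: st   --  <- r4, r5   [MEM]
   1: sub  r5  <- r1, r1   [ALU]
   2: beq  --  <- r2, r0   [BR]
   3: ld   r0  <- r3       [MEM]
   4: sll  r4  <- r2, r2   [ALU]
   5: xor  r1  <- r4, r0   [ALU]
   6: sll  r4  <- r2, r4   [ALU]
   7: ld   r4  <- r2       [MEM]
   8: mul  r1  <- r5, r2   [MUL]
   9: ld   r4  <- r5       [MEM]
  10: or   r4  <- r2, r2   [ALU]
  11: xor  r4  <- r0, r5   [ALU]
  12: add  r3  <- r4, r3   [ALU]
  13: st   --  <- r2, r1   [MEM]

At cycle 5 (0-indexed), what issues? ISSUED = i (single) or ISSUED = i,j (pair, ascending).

0. st sub @i0/i1  | pair
1. beq @i2  | no-port BR/MEM
2. ld sll @i3/i4  | pair
3. xor sll @i5/i6  | pair
4. ld mul @i7/i8  | pair
5. ld @i9  | WAW r4
6. or @i10  | WAW r4
7. xor @i11  | RAW r4
8. add st @i12/i13  | pair

ISSUED = 9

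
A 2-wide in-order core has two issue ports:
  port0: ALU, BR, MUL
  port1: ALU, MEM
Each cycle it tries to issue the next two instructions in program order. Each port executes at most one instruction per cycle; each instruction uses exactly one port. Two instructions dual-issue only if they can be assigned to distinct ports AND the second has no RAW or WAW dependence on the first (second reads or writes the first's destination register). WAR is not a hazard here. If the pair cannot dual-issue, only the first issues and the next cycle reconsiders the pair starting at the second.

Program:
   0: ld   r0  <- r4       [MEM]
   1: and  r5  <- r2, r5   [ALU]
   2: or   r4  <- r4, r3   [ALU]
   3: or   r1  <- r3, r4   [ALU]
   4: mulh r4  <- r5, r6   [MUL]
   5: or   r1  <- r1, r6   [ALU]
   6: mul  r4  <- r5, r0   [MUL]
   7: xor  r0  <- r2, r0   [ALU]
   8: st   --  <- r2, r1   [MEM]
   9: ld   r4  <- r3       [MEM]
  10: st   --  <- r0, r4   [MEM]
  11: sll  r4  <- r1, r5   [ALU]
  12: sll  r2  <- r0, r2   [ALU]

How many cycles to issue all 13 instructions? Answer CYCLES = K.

CYCLES = 8

[0] i0&i1  ld+and  -- pair
[1] i2  or  -- RAW r4
[2] i3&i4  or+mulh  -- pair
[3] i5&i6  or+mul  -- pair
[4] i7&i8  xor+st  -- pair
[5] i9  ld  -- no-port MEM/MEM
[6] i10&i11  st+sll  -- pair
[7] i12  sll  -- tail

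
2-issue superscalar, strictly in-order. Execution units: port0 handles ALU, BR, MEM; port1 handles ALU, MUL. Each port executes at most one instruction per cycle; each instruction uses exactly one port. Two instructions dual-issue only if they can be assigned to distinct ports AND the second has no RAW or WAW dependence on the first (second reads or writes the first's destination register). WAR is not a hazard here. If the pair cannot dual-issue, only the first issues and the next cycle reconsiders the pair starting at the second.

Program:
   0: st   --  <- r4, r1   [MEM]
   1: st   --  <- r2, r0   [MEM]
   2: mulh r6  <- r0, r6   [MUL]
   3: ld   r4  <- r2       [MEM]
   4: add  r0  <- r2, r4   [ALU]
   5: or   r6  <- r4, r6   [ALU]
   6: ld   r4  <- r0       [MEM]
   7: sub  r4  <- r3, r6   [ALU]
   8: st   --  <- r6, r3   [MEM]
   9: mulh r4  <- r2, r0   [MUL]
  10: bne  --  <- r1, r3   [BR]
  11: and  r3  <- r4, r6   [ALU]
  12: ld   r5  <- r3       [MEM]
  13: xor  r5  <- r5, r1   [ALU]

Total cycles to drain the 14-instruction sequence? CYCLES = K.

CYCLES = 10

  cy0 -> i0 (st.MEM) no-port MEM/MEM
  cy1 -> i1+i2 (st.MEM mulh.MUL) 2-wide
  cy2 -> i3 (ld.MEM) RAW r4
  cy3 -> i4+i5 (add.ALU or.ALU) 2-wide
  cy4 -> i6 (ld.MEM) WAW r4
  cy5 -> i7+i8 (sub.ALU st.MEM) 2-wide
  cy6 -> i9+i10 (mulh.MUL bne.BR) 2-wide
  cy7 -> i11 (and.ALU) RAW r3
  cy8 -> i12 (ld.MEM) RAW+WAW r5
  cy9 -> i13 (xor.ALU) tail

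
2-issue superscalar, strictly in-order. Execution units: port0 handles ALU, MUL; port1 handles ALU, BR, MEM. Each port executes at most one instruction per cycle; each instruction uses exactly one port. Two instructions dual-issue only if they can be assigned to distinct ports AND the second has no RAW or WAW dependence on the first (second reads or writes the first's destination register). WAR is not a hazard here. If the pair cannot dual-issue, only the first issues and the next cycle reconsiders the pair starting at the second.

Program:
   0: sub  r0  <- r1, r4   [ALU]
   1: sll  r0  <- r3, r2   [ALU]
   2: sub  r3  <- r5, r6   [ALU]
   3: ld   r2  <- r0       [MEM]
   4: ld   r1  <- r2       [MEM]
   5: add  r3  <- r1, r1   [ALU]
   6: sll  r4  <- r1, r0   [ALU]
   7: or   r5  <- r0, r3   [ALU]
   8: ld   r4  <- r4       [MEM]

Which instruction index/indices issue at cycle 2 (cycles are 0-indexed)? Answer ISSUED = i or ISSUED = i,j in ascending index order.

#0 head=0: sub.ALU i0 WAW r0
#1 head=1: sll.ALU/sub.ALU i1/i2 2-wide
#2 head=3: ld.MEM i3 no-port MEM/MEM
#3 head=4: ld.MEM i4 RAW r1
#4 head=5: add.ALU/sll.ALU i5/i6 2-wide
#5 head=7: or.ALU/ld.MEM i7/i8 2-wide

ISSUED = 3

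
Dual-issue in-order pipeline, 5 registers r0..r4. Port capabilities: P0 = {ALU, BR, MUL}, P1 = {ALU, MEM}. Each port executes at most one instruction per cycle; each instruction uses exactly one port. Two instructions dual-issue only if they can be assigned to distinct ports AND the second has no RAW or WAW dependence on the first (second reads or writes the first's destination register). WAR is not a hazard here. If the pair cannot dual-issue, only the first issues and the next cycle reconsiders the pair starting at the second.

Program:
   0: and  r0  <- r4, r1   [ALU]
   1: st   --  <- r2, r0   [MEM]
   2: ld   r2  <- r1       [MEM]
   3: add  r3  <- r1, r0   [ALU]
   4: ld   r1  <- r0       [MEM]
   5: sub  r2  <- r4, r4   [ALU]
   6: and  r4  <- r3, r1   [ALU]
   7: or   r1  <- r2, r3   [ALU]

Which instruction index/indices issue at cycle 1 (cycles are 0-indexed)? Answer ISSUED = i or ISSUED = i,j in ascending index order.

#0 head=0: and i0 RAW r0
#1 head=1: st i1 no-port MEM/MEM
#2 head=2: ld+add i2,i3 2-wide
#3 head=4: ld+sub i4,i5 2-wide
#4 head=6: and+or i6,i7 2-wide

ISSUED = 1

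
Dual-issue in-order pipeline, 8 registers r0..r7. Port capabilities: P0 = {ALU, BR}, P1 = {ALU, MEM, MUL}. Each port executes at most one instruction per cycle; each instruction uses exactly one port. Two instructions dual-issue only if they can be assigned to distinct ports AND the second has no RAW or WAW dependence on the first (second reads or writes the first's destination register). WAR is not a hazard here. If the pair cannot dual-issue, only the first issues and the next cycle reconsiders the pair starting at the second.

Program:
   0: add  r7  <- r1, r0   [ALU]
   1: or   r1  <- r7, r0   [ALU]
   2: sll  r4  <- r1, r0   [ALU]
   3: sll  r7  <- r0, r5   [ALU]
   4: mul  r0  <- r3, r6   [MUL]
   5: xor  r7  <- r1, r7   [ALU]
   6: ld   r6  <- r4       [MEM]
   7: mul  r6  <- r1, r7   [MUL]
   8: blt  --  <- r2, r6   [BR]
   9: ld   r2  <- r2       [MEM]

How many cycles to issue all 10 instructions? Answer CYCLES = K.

CYCLES = 7

t=0 i0:add ; RAW r7
t=1 i1:or ; RAW r1
t=2 i2/i3:sll;sll ; dual
t=3 i4/i5:mul;xor ; dual
t=4 i6:ld ; no-port MEM/MUL
t=5 i7:mul ; RAW r6
t=6 i8/i9:blt;ld ; dual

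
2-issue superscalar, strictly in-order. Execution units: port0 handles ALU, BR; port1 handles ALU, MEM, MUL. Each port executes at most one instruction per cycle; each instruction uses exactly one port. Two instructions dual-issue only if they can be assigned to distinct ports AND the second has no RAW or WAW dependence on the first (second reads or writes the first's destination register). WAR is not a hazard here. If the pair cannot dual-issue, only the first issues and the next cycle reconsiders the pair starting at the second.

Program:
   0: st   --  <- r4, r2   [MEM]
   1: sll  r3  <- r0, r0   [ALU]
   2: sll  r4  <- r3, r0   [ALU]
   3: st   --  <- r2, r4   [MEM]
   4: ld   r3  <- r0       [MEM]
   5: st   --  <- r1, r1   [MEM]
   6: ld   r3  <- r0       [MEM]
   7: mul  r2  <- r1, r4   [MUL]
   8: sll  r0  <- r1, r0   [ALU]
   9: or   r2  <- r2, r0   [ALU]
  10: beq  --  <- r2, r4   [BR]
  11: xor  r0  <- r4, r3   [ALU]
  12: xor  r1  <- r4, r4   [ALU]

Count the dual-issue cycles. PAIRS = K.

PAIRS = 3

[0] i0&i1  st.MEM sll.ALU  -- 2-wide
[1] i2  sll.ALU  -- RAW r4
[2] i3  st.MEM  -- no-port MEM/MEM
[3] i4  ld.MEM  -- no-port MEM/MEM
[4] i5  st.MEM  -- no-port MEM/MEM
[5] i6  ld.MEM  -- no-port MEM/MUL
[6] i7&i8  mul.MUL sll.ALU  -- 2-wide
[7] i9  or.ALU  -- RAW r2
[8] i10&i11  beq.BR xor.ALU  -- 2-wide
[9] i12  xor.ALU  -- tail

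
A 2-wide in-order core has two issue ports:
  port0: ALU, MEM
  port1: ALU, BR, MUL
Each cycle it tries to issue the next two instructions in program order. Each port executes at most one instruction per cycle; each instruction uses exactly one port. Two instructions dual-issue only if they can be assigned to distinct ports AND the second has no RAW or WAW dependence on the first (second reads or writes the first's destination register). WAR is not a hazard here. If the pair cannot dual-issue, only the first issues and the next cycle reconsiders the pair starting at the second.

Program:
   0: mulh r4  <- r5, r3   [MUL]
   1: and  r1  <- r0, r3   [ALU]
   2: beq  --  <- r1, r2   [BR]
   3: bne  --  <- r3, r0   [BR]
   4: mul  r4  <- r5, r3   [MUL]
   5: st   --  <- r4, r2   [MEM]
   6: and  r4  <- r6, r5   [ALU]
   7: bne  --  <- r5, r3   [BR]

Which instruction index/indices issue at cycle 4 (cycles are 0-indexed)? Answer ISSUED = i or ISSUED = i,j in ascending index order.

ISSUED = 5,6

0. mulh.MUL+and.ALU @i0/i1  | pair
1. beq.BR @i2  | no-port BR/BR
2. bne.BR @i3  | no-port BR/MUL
3. mul.MUL @i4  | RAW r4
4. st.MEM+and.ALU @i5/i6  | pair
5. bne.BR @i7  | tail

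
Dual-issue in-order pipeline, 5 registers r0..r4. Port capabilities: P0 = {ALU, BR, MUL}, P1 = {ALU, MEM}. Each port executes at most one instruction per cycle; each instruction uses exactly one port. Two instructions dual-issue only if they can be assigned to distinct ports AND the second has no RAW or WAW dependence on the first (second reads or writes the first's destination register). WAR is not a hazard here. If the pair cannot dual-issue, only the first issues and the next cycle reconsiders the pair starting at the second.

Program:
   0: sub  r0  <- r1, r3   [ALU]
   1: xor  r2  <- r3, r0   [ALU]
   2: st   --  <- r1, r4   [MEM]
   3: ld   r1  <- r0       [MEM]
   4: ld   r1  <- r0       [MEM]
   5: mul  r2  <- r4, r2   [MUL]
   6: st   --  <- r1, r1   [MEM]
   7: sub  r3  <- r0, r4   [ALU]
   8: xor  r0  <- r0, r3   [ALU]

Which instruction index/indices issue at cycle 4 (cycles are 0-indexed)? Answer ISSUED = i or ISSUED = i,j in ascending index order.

ISSUED = 6,7

[0] i0  sub  -- RAW r0
[1] i1+i2  xor;st  -- pair
[2] i3  ld  -- no-port MEM/MEM
[3] i4+i5  ld;mul  -- pair
[4] i6+i7  st;sub  -- pair
[5] i8  xor  -- tail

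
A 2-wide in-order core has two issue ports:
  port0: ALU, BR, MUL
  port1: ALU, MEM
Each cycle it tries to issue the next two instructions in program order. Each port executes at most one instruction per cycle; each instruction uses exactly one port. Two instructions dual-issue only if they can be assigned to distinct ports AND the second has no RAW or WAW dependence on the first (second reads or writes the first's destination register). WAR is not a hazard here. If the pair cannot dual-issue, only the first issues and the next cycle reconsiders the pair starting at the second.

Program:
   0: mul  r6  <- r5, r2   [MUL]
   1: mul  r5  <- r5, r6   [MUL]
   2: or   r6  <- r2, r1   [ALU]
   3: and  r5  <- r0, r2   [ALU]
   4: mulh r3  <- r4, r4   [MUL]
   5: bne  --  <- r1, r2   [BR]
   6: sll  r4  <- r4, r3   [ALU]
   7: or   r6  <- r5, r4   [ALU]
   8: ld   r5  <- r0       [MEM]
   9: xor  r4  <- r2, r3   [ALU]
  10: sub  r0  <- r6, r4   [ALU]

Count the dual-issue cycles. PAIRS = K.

PAIRS = 4

[0] i0  mul.MUL  -- no-port MUL/MUL
[1] i1&i2  mul.MUL;or.ALU  -- dual
[2] i3&i4  and.ALU;mulh.MUL  -- dual
[3] i5&i6  bne.BR;sll.ALU  -- dual
[4] i7&i8  or.ALU;ld.MEM  -- dual
[5] i9  xor.ALU  -- RAW r4
[6] i10  sub.ALU  -- tail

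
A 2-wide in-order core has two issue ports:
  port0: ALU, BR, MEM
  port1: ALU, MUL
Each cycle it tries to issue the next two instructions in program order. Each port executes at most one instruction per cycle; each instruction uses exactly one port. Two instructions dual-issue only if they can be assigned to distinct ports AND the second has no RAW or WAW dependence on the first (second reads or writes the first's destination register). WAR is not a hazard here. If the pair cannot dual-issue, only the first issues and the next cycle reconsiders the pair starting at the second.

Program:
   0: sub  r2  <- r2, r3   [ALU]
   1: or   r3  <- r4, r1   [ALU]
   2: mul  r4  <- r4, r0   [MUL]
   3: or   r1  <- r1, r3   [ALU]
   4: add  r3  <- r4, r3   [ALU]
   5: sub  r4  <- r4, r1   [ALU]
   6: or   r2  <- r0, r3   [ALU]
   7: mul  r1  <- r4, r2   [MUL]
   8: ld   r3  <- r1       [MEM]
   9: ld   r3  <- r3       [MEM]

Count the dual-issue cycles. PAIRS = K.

PAIRS = 3

#0 head=0: sub.ALU;or.ALU i0+i1 dual
#1 head=2: mul.MUL;or.ALU i2+i3 dual
#2 head=4: add.ALU;sub.ALU i4+i5 dual
#3 head=6: or.ALU i6 RAW r2
#4 head=7: mul.MUL i7 RAW r1
#5 head=8: ld.MEM i8 no-port MEM/MEM
#6 head=9: ld.MEM i9 tail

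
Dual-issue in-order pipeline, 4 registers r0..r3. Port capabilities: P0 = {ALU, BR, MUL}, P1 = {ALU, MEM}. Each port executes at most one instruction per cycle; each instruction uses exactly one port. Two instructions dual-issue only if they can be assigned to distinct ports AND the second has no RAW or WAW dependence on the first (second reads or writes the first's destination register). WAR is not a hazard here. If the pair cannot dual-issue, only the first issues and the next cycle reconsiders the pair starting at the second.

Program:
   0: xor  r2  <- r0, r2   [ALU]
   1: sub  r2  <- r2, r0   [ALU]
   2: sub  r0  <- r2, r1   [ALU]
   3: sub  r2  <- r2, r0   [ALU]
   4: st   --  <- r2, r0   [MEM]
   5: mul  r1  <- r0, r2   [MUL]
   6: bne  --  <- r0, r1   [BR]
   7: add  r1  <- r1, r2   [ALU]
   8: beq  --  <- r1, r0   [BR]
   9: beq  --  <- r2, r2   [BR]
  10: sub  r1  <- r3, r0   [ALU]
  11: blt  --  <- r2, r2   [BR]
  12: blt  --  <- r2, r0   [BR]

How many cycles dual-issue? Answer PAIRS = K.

PAIRS = 3

t=0 i0:xor ; RAW+WAW r2
t=1 i1:sub ; RAW r2
t=2 i2:sub ; RAW r0
t=3 i3:sub ; RAW r2
t=4 i4+i5:st mul ; pair
t=5 i6+i7:bne add ; pair
t=6 i8:beq ; no-port BR/BR
t=7 i9+i10:beq sub ; pair
t=8 i11:blt ; no-port BR/BR
t=9 i12:blt ; tail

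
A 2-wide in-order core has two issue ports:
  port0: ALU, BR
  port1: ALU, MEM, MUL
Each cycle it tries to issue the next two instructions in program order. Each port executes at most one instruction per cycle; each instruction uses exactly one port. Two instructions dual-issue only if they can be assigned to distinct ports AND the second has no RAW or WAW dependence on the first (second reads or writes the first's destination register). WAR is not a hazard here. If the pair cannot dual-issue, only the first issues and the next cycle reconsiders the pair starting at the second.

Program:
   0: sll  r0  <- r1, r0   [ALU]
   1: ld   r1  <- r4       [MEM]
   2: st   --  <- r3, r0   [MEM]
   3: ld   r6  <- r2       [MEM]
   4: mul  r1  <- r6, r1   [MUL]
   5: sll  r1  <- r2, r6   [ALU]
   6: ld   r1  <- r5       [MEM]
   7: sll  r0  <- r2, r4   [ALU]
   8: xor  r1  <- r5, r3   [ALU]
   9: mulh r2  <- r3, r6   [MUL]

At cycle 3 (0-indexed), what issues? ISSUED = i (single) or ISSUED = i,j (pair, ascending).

  cy0 -> i0/i1 (sll.ALU;ld.MEM) dual
  cy1 -> i2 (st.MEM) no-port MEM/MEM
  cy2 -> i3 (ld.MEM) no-port MEM/MUL
  cy3 -> i4 (mul.MUL) WAW r1
  cy4 -> i5 (sll.ALU) WAW r1
  cy5 -> i6/i7 (ld.MEM;sll.ALU) dual
  cy6 -> i8/i9 (xor.ALU;mulh.MUL) dual

ISSUED = 4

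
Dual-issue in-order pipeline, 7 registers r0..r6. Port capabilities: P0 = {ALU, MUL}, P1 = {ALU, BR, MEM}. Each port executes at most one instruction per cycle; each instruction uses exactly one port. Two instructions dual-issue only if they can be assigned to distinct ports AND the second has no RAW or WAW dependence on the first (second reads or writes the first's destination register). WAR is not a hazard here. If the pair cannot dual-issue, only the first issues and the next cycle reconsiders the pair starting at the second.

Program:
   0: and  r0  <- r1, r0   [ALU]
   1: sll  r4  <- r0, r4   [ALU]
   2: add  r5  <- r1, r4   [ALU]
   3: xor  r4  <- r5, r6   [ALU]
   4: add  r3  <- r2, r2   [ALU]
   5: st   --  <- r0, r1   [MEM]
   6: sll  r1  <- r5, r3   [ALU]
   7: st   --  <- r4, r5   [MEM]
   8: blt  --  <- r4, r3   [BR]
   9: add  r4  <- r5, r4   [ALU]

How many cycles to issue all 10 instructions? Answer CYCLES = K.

0. and @i0  | RAW r0
1. sll @i1  | RAW r4
2. add @i2  | RAW r5
3. xor add @i3+i4  | dual
4. st sll @i5+i6  | dual
5. st @i7  | no-port MEM/BR
6. blt add @i8+i9  | dual

CYCLES = 7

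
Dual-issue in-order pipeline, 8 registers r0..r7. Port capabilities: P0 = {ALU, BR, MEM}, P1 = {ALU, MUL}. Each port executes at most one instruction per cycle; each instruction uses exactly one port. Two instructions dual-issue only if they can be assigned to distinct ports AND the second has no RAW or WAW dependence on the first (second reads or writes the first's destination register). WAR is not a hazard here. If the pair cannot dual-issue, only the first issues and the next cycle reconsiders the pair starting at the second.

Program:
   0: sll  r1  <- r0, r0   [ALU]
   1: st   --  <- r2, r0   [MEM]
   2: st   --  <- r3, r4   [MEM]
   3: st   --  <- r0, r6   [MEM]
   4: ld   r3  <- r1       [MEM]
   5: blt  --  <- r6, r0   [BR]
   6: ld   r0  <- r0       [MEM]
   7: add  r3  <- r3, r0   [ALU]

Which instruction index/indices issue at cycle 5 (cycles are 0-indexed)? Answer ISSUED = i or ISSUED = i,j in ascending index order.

ISSUED = 6

0. sll.ALU/st.MEM @i0+i1  | 2-wide
1. st.MEM @i2  | no-port MEM/MEM
2. st.MEM @i3  | no-port MEM/MEM
3. ld.MEM @i4  | no-port MEM/BR
4. blt.BR @i5  | no-port BR/MEM
5. ld.MEM @i6  | RAW r0
6. add.ALU @i7  | tail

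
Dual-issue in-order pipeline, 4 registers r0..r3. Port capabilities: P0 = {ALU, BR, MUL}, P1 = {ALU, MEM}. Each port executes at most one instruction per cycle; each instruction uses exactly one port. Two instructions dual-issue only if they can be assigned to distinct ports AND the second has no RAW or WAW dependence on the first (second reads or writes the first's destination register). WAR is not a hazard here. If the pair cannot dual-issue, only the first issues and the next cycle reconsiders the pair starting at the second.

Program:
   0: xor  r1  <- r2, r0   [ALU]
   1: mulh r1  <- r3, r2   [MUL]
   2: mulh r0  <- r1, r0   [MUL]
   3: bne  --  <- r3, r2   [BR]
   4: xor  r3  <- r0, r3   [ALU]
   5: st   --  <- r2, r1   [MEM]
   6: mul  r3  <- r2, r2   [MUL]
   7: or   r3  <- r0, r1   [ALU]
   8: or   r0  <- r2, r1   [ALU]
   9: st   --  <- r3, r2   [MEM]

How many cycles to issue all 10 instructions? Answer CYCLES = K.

CYCLES = 7

#0 head=0: xor i0 WAW r1
#1 head=1: mulh i1 no-port MUL/MUL
#2 head=2: mulh i2 no-port MUL/BR
#3 head=3: bne;xor i3+i4 pair
#4 head=5: st;mul i5+i6 pair
#5 head=7: or;or i7+i8 pair
#6 head=9: st i9 tail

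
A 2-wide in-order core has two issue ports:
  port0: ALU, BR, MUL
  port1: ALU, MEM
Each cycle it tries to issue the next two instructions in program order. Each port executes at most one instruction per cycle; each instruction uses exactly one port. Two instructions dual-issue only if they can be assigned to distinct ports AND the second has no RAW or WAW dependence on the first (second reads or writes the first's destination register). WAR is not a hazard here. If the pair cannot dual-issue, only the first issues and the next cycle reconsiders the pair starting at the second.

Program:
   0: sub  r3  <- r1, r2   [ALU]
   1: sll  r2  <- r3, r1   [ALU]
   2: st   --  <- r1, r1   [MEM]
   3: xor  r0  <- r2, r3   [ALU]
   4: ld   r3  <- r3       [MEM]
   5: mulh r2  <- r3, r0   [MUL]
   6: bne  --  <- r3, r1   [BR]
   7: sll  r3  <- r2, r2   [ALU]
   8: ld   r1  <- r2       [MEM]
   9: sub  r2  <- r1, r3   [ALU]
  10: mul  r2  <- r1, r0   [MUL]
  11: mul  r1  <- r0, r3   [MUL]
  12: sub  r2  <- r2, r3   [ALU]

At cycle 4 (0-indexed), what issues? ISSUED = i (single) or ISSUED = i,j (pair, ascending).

ISSUED = 6,7

  cy0 -> i0 (sub.ALU) RAW r3
  cy1 -> i1/i2 (sll.ALU/st.MEM) 2-wide
  cy2 -> i3/i4 (xor.ALU/ld.MEM) 2-wide
  cy3 -> i5 (mulh.MUL) no-port MUL/BR
  cy4 -> i6/i7 (bne.BR/sll.ALU) 2-wide
  cy5 -> i8 (ld.MEM) RAW r1
  cy6 -> i9 (sub.ALU) WAW r2
  cy7 -> i10 (mul.MUL) no-port MUL/MUL
  cy8 -> i11/i12 (mul.MUL/sub.ALU) 2-wide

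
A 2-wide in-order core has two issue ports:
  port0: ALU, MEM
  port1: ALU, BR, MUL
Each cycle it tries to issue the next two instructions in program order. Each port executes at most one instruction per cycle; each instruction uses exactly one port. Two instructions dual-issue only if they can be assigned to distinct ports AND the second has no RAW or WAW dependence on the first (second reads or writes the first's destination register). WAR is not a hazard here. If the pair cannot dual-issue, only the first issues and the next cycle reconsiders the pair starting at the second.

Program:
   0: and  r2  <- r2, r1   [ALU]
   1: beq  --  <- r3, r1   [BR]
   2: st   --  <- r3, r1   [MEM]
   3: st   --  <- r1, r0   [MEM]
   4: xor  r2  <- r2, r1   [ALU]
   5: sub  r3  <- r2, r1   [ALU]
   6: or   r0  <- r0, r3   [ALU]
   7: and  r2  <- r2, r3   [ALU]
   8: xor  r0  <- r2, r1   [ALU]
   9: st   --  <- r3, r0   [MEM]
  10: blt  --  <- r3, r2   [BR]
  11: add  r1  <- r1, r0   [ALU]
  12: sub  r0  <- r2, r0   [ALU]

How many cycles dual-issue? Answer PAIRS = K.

PAIRS = 5

0. and.ALU;beq.BR @i0&i1  | pair
1. st.MEM @i2  | no-port MEM/MEM
2. st.MEM;xor.ALU @i3&i4  | pair
3. sub.ALU @i5  | RAW r3
4. or.ALU;and.ALU @i6&i7  | pair
5. xor.ALU @i8  | RAW r0
6. st.MEM;blt.BR @i9&i10  | pair
7. add.ALU;sub.ALU @i11&i12  | pair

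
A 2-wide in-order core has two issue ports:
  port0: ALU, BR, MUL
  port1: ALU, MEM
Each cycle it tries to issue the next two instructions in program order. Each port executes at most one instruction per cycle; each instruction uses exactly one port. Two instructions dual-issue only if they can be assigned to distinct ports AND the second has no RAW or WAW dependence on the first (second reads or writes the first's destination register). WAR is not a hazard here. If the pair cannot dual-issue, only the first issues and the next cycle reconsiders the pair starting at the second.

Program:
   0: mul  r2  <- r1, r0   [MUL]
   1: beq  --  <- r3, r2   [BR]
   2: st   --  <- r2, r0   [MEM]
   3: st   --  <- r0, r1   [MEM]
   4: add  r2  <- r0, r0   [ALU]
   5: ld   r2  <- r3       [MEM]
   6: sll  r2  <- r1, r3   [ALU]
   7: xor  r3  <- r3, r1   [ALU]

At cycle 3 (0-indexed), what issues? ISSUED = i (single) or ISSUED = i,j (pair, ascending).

c0: i0 mul.MUL  no-port MUL/BR
c1: i1,i2 beq.BR;st.MEM  pair
c2: i3,i4 st.MEM;add.ALU  pair
c3: i5 ld.MEM  WAW r2
c4: i6,i7 sll.ALU;xor.ALU  pair

ISSUED = 5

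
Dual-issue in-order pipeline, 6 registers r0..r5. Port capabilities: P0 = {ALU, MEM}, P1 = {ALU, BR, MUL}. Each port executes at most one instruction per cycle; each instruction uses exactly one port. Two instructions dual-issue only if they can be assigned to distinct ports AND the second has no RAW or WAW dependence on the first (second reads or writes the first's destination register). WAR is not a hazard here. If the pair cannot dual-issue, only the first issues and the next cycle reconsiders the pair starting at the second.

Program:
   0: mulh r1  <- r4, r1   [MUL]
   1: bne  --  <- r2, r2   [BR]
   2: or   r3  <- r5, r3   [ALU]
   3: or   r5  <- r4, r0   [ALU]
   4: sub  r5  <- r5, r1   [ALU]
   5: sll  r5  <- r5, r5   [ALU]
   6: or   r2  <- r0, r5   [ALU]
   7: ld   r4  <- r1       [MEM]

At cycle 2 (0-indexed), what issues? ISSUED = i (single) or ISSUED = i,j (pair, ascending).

  cy0 -> i0 (mulh) no-port MUL/BR
  cy1 -> i1,i2 (bne;or) 2-wide
  cy2 -> i3 (or) RAW+WAW r5
  cy3 -> i4 (sub) RAW+WAW r5
  cy4 -> i5 (sll) RAW r5
  cy5 -> i6,i7 (or;ld) 2-wide

ISSUED = 3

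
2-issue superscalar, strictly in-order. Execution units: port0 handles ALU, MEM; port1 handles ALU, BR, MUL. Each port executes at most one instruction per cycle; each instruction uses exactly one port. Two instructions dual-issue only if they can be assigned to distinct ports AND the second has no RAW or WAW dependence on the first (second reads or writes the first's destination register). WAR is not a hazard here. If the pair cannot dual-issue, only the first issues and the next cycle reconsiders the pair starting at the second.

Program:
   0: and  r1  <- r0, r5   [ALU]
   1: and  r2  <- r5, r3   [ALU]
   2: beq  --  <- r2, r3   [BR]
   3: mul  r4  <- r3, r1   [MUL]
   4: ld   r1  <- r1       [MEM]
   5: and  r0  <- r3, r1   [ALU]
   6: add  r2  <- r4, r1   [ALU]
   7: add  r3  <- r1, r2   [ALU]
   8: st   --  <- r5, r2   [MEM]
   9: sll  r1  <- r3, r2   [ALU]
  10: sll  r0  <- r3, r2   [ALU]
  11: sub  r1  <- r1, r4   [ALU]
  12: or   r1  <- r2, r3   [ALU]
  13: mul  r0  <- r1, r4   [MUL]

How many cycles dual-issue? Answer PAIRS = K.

c0: i0+i1 and.ALU/and.ALU  dual
c1: i2 beq.BR  no-port BR/MUL
c2: i3+i4 mul.MUL/ld.MEM  dual
c3: i5+i6 and.ALU/add.ALU  dual
c4: i7+i8 add.ALU/st.MEM  dual
c5: i9+i10 sll.ALU/sll.ALU  dual
c6: i11 sub.ALU  WAW r1
c7: i12 or.ALU  RAW r1
c8: i13 mul.MUL  tail

PAIRS = 5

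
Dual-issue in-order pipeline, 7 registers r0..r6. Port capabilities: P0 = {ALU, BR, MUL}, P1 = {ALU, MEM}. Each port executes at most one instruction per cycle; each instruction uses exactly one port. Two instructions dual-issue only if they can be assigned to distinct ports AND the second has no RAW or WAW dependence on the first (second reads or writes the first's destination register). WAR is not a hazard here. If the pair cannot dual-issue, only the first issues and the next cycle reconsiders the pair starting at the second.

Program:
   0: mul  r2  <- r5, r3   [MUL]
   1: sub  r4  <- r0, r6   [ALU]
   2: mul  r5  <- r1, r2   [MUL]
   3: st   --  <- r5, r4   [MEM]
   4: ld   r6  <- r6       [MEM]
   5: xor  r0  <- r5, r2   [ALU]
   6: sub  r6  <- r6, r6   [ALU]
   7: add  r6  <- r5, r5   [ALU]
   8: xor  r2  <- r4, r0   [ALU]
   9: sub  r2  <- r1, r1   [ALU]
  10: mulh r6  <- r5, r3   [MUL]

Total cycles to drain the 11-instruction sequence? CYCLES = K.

[0] i0,i1  mul.MUL/sub.ALU  -- dual
[1] i2  mul.MUL  -- RAW r5
[2] i3  st.MEM  -- no-port MEM/MEM
[3] i4,i5  ld.MEM/xor.ALU  -- dual
[4] i6  sub.ALU  -- WAW r6
[5] i7,i8  add.ALU/xor.ALU  -- dual
[6] i9,i10  sub.ALU/mulh.MUL  -- dual

CYCLES = 7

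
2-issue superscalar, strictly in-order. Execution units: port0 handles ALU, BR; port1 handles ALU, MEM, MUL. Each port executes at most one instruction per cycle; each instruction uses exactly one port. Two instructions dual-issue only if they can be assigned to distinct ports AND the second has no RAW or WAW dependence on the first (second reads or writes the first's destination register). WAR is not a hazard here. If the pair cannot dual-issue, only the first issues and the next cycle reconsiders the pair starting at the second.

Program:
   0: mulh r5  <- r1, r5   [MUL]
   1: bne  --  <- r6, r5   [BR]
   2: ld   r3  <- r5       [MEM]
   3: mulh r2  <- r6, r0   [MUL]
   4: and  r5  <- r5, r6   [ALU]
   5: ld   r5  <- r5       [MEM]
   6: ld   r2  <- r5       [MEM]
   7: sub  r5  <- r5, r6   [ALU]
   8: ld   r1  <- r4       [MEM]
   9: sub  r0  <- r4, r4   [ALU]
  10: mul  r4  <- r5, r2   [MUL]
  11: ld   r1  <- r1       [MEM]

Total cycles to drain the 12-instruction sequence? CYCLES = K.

c0: i0 mulh.MUL  RAW r5
c1: i1&i2 bne.BR+ld.MEM  dual
c2: i3&i4 mulh.MUL+and.ALU  dual
c3: i5 ld.MEM  no-port MEM/MEM
c4: i6&i7 ld.MEM+sub.ALU  dual
c5: i8&i9 ld.MEM+sub.ALU  dual
c6: i10 mul.MUL  no-port MUL/MEM
c7: i11 ld.MEM  tail

CYCLES = 8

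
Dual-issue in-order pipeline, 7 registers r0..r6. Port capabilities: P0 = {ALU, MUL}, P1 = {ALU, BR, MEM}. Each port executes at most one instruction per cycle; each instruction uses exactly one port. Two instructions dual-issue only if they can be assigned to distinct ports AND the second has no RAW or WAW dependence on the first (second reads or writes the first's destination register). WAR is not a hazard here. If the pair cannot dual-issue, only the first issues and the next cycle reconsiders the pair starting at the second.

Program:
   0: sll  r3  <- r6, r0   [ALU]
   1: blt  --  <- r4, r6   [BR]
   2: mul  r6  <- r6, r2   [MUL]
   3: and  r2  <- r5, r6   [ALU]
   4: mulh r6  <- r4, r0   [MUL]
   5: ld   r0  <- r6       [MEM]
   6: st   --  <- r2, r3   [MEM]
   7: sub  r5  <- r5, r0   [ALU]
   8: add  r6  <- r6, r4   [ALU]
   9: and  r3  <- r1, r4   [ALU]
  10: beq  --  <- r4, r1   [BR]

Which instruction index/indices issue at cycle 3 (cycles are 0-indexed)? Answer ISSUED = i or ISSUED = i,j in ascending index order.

#0 head=0: sll/blt i0+i1 2-wide
#1 head=2: mul i2 RAW r6
#2 head=3: and/mulh i3+i4 2-wide
#3 head=5: ld i5 no-port MEM/MEM
#4 head=6: st/sub i6+i7 2-wide
#5 head=8: add/and i8+i9 2-wide
#6 head=10: beq i10 tail

ISSUED = 5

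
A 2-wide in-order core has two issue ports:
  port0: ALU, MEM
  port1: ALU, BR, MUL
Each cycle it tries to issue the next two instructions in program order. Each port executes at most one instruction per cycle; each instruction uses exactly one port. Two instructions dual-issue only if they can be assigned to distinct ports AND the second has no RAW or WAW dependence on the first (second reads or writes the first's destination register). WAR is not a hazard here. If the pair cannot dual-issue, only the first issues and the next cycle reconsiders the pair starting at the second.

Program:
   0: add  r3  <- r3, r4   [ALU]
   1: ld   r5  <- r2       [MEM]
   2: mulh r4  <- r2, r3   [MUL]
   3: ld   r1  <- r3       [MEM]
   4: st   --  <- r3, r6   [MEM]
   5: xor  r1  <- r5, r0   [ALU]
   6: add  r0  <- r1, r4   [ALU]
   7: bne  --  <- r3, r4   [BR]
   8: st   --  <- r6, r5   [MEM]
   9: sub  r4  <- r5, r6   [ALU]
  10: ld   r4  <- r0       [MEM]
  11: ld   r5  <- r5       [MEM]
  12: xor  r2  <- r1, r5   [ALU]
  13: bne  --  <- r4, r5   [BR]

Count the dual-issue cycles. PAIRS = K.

PAIRS = 6

0. add.ALU/ld.MEM @i0/i1  | dual
1. mulh.MUL/ld.MEM @i2/i3  | dual
2. st.MEM/xor.ALU @i4/i5  | dual
3. add.ALU/bne.BR @i6/i7  | dual
4. st.MEM/sub.ALU @i8/i9  | dual
5. ld.MEM @i10  | no-port MEM/MEM
6. ld.MEM @i11  | RAW r5
7. xor.ALU/bne.BR @i12/i13  | dual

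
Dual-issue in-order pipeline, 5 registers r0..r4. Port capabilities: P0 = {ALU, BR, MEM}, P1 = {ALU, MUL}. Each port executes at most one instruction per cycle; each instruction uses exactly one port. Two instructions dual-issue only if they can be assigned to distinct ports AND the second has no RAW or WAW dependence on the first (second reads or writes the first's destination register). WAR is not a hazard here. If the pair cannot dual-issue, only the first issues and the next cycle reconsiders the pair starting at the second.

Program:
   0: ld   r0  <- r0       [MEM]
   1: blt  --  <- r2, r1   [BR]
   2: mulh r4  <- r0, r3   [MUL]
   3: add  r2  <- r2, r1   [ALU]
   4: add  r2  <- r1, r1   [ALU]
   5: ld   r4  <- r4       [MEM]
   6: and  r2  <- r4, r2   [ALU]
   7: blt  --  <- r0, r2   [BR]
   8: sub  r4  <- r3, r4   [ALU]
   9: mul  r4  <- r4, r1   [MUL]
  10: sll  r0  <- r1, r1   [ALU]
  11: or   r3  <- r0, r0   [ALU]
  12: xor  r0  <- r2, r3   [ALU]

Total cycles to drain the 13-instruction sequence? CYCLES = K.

0. ld.MEM @i0  | no-port MEM/BR
1. blt.BR mulh.MUL @i1+i2  | dual
2. add.ALU @i3  | WAW r2
3. add.ALU ld.MEM @i4+i5  | dual
4. and.ALU @i6  | RAW r2
5. blt.BR sub.ALU @i7+i8  | dual
6. mul.MUL sll.ALU @i9+i10  | dual
7. or.ALU @i11  | RAW r3
8. xor.ALU @i12  | tail

CYCLES = 9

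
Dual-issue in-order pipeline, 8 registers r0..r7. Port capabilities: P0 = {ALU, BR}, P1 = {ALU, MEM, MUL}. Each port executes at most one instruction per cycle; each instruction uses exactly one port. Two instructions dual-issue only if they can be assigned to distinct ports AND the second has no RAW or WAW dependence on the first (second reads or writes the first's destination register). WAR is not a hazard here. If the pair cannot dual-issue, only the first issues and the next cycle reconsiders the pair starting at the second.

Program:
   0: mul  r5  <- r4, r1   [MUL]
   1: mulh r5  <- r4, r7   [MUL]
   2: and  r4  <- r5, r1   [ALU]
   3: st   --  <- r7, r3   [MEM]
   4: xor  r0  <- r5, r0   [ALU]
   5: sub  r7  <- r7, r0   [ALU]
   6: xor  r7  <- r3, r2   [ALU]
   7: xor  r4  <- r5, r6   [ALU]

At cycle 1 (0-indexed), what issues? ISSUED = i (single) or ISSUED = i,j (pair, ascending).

#0 head=0: mul.MUL i0 no-port MUL/MUL
#1 head=1: mulh.MUL i1 RAW r5
#2 head=2: and.ALU;st.MEM i2+i3 pair
#3 head=4: xor.ALU i4 RAW r0
#4 head=5: sub.ALU i5 WAW r7
#5 head=6: xor.ALU;xor.ALU i6+i7 pair

ISSUED = 1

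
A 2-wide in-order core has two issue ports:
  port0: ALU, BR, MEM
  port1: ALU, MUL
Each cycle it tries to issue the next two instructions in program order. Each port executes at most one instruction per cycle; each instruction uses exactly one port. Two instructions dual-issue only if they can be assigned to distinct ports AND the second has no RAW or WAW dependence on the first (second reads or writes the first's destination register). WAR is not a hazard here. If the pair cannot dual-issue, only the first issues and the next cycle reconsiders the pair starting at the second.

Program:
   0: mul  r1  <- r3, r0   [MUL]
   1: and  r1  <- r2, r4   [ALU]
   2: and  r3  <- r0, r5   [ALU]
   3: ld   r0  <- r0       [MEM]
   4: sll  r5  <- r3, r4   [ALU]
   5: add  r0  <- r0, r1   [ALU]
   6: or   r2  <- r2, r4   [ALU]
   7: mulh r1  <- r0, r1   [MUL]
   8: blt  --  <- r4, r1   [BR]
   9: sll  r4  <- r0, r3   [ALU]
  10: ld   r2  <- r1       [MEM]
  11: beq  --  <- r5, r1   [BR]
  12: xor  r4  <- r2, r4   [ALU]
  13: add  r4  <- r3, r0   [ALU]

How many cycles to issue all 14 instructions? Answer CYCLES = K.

c0: i0 mul  WAW r1
c1: i1/i2 and;and  dual
c2: i3/i4 ld;sll  dual
c3: i5/i6 add;or  dual
c4: i7 mulh  RAW r1
c5: i8/i9 blt;sll  dual
c6: i10 ld  no-port MEM/BR
c7: i11/i12 beq;xor  dual
c8: i13 add  tail

CYCLES = 9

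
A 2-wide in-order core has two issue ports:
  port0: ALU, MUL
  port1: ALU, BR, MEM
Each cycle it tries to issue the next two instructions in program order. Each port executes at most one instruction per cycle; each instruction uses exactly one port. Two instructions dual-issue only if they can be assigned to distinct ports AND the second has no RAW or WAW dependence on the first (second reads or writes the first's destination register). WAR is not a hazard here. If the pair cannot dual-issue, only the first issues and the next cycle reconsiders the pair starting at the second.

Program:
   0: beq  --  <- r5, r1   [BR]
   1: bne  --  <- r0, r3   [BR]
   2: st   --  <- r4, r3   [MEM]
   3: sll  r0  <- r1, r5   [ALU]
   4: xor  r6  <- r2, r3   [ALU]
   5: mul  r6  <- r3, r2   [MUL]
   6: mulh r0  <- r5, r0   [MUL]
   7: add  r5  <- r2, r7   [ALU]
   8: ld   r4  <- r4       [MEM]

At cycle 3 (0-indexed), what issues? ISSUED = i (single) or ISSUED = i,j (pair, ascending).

ISSUED = 4

#0 head=0: beq.BR i0 no-port BR/BR
#1 head=1: bne.BR i1 no-port BR/MEM
#2 head=2: st.MEM sll.ALU i2/i3 2-wide
#3 head=4: xor.ALU i4 WAW r6
#4 head=5: mul.MUL i5 no-port MUL/MUL
#5 head=6: mulh.MUL add.ALU i6/i7 2-wide
#6 head=8: ld.MEM i8 tail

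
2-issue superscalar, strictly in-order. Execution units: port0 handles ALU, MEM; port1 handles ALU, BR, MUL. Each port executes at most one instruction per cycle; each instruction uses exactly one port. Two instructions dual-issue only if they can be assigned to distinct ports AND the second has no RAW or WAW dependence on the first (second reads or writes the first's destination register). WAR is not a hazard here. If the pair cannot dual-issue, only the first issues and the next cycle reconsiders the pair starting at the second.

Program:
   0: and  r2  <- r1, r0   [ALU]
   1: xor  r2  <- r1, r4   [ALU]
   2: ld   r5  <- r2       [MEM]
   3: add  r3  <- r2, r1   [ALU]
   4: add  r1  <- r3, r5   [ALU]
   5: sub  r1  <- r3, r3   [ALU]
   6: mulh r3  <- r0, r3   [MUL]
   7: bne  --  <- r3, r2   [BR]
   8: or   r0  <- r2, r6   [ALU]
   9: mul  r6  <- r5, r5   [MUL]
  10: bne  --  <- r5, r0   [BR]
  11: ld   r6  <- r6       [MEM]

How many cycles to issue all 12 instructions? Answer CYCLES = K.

t=0 i0:and.ALU ; WAW r2
t=1 i1:xor.ALU ; RAW r2
t=2 i2,i3:ld.MEM/add.ALU ; dual
t=3 i4:add.ALU ; WAW r1
t=4 i5,i6:sub.ALU/mulh.MUL ; dual
t=5 i7,i8:bne.BR/or.ALU ; dual
t=6 i9:mul.MUL ; no-port MUL/BR
t=7 i10,i11:bne.BR/ld.MEM ; dual

CYCLES = 8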